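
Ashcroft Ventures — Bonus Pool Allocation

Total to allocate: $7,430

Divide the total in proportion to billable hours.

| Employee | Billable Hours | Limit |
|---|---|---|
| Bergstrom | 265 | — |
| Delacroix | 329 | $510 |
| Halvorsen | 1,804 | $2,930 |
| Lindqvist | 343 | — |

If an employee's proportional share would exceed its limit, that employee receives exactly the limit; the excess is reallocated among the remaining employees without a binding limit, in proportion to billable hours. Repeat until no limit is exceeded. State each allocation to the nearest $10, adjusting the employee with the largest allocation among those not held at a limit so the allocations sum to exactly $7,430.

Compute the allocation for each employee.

Bergstrom: $1,740 | Delacroix: $510 | Halvorsen: $2,930 | Lindqvist: $2,250

Billable hours total: 2,741.
Proportional shares (ignoring caps): Bergstrom 718.33; Delacroix 891.82; Halvorsen 4,890.08; Lindqvist 929.77.
Capped: Delacroix ($510), Halvorsen ($2,930); balance $3,990 reallocated over remaining billable hours 608.
Shares after redistribution: Bergstrom 1,739.06 → $1,740; Lindqvist 2,250.94 → $2,250.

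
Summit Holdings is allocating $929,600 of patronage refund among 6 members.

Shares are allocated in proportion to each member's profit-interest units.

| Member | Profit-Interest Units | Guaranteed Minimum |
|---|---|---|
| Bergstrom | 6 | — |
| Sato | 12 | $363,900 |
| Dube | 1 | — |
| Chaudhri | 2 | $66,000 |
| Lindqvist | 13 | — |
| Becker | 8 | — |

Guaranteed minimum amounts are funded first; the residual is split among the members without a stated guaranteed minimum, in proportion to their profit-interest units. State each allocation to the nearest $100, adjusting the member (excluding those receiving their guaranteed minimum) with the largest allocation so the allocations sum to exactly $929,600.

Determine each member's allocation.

Guaranteed amounts: Sato $363,900; Chaudhri $66,000. Balance $499,700.
Balance split over remaining profit-interest units 28: Bergstrom 107,078.57 → $107,100; Dube 17,846.43 → $17,800; Lindqvist 232,003.57 → $232,000; Becker 142,771.43 → $142,800.

Bergstrom: $107,100; Sato: $363,900; Dube: $17,800; Chaudhri: $66,000; Lindqvist: $232,000; Becker: $142,800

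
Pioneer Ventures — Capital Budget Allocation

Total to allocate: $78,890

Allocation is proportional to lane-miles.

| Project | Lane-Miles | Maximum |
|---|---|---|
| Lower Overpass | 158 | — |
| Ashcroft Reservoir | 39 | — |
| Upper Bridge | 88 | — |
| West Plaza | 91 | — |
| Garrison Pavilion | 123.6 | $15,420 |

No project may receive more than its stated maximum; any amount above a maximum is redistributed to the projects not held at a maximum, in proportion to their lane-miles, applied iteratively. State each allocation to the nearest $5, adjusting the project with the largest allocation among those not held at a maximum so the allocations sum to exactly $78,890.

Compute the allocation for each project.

Lower Overpass: $26,670 · Ashcroft Reservoir: $6,585 · Upper Bridge: $14,855 · West Plaza: $15,360 · Garrison Pavilion: $15,420

Total lane-miles = 499.6.
Proportional shares (ignoring caps): Lower Overpass 24,949.20; Ashcroft Reservoir 6,158.35; Upper Bridge 13,895.76; West Plaza 14,369.48; Garrison Pavilion 19,517.22.
Capped: Garrison Pavilion ($15,420); remaining pool $63,470 reallocated over remaining lane-miles 376.
Remaining shares: Lower Overpass 26,670.90 → $26,670; Ashcroft Reservoir 6,583.32 → $6,585; Upper Bridge 14,854.68 → $14,855; West Plaza 15,361.09 → $15,360.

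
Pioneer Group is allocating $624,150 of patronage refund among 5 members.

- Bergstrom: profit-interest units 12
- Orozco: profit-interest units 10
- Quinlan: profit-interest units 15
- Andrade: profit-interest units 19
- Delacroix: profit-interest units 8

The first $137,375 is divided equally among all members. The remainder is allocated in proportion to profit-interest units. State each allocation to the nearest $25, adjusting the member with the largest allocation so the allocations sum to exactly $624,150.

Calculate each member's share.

Bergstrom: $118,750 · Orozco: $103,525 · Quinlan: $141,575 · Andrade: $171,975 · Delacroix: $88,325

First tranche $137,375 split equally: $27,475 each.
Remainder $486,775 by profit-interest units (total 64): Bergstrom 91,270.31 → $91,275; Orozco 76,058.59 → $76,050; Quinlan 114,087.89 → $114,100; Andrade 144,511.33 → $144,500; Delacroix 60,846.88 → $60,850.
Totals: Bergstrom $27,475 + $91,275 = $118,750; Orozco $27,475 + $76,050 = $103,525; Quinlan $27,475 + $114,100 = $141,575; Andrade $27,475 + $144,500 = $171,975; Delacroix $27,475 + $60,850 = $88,325.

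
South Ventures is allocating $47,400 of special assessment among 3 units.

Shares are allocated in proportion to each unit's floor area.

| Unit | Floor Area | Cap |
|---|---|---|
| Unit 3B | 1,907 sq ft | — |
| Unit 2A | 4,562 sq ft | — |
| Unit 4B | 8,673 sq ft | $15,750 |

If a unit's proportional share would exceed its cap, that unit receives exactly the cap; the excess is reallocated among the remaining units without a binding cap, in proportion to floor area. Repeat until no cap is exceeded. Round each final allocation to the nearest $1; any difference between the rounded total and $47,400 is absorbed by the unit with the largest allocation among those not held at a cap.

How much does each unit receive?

Combined floor area = 15,142.
Proportional shares (ignoring caps): Unit 3B 5,969.61; Unit 2A 14,280.73; Unit 4B 27,149.66.
Cap binds for Unit 4B ($15,750); remaining pool $31,650 reallocated over remaining floor area 6,469.
Remaining shares: Unit 3B 9,330.12 → $9,330; Unit 2A 22,319.88 → $22,320.

Unit 3B: $9,330; Unit 2A: $22,320; Unit 4B: $15,750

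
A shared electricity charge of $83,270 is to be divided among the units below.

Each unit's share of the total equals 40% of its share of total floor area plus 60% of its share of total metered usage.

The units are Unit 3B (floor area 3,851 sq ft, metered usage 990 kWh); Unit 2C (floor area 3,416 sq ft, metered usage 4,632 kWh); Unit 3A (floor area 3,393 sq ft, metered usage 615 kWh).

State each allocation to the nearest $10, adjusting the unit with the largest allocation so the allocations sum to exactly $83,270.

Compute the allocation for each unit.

Unit 3B: $19,960; Unit 2C: $47,780; Unit 3A: $15,530

Floor area total 10,660; metered usage total 6,237.
Combined weights (40% floor area + 60% metered usage): Unit 3B 0.2397; Unit 2C 0.5738; Unit 3A 0.1865.
Pro-rata amounts: Unit 3B 19,963.23; Unit 2C 47,778.57; Unit 3A 15,528.20.
Rounded to nearest $10: Unit 3B $19,960; Unit 2C $47,780; Unit 3A $15,530. Sum = $83,270.
No rounding difference to absorb.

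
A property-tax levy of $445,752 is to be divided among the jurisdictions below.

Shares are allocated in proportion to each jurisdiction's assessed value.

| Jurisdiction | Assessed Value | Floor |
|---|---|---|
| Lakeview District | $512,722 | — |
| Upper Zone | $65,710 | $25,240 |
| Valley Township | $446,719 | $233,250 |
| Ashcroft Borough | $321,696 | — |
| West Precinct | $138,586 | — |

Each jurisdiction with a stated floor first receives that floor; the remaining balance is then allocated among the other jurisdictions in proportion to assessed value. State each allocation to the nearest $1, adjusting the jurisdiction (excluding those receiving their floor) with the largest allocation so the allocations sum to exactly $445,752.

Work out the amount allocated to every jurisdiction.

Lakeview District: $98,677 | Upper Zone: $25,240 | Valley Township: $233,250 | Ashcroft Borough: $61,913 | West Precinct: $26,672

Minimums first: Upper Zone $25,240; Valley Township $233,250. Balance $187,262.
Balance split over remaining assessed value 973,004: Lakeview District 98,677.24 → $98,677; Ashcroft Borough 61,912.84 → $61,913; West Precinct 26,671.93 → $26,672.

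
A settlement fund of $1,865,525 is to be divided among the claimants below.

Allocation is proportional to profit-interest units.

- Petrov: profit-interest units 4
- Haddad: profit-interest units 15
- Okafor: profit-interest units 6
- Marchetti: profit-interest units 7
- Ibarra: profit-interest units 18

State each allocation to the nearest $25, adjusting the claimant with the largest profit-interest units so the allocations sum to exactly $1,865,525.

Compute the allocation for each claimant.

Petrov: $149,250; Haddad: $559,650; Okafor: $223,875; Marchetti: $261,175; Ibarra: $671,575

Combined profit-interest units = 50.
Unrounded shares: Petrov 4/50 × $1,865,525 = 149,242.00; Haddad 15/50 × $1,865,525 = 559,657.50; Okafor 6/50 × $1,865,525 = 223,863.00; Marchetti 7/50 × $1,865,525 = 261,173.50; Ibarra 18/50 × $1,865,525 = 671,589.00.
After rounding ($25): Petrov $149,250; Haddad $559,650; Okafor $223,875; Marchetti $261,175; Ibarra $671,600. Sum = $1,865,550.
Difference $1,865,525 − $1,865,550 = −$25 applied to largest profit-interest units (Ibarra): Ibarra becomes $671,575.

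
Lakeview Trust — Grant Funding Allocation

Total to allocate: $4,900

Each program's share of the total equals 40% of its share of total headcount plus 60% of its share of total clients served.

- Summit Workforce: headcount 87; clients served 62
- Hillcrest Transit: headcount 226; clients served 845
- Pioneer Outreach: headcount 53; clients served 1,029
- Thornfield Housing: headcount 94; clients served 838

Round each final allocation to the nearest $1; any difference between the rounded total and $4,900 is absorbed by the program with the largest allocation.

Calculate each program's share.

Summit Workforce: $436 · Hillcrest Transit: $1,859 · Pioneer Outreach: $1,316 · Thornfield Housing: $1,289

Headcount total 460; clients served total 2,774.
Composite weights (40% headcount + 60% clients served): Summit Workforce 0.0891; Hillcrest Transit 0.3793; Pioneer Outreach 0.2687; Thornfield Housing 0.2630.
Pro-rata amounts: Summit Workforce 436.41; Hillcrest Transit 1,858.52; Pioneer Outreach 1,316.40; Thornfield Housing 1,288.67.
At nearest $1: Summit Workforce $436; Hillcrest Transit $1,859; Pioneer Outreach $1,316; Thornfield Housing $1,289. Sum = $4,900.
Sum already equals the total — no adjustment.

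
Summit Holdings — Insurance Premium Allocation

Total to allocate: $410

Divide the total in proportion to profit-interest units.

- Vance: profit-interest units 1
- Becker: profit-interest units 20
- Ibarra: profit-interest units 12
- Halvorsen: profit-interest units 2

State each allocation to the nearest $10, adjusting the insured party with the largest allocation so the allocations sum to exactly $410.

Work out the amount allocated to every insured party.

Profit-interest units total: 35.
Unrounded shares: Vance 1/35 × $410 = 11.71; Becker 20/35 × $410 = 234.29; Ibarra 12/35 × $410 = 140.57; Halvorsen 2/35 × $410 = 23.43.
Rounded to nearest $10: Vance $10; Becker $230; Ibarra $140; Halvorsen $20. Sum = $400.
Difference $410 − $400 = +$10 applied to largest allocation (Becker): Becker becomes $240.

Vance: $10 · Becker: $240 · Ibarra: $140 · Halvorsen: $20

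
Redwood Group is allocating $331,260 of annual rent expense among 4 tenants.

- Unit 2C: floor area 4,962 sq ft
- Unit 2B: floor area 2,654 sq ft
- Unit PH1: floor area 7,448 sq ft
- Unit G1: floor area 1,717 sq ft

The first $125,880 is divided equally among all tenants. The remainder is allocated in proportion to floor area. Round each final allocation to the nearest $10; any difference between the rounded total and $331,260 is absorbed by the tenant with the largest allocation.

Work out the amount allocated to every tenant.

Unit 2C: $92,200; Unit 2B: $63,950; Unit PH1: $122,630; Unit G1: $52,480

$125,880 shared equally gives $31,470 per tenant.
Remainder $205,380 by floor area (total 16,781): Unit 2C 60,729.13 → $60,730; Unit 2B 32,481.89 → $32,480; Unit PH1 91,154.89 → $91,150; Unit G1 21,014.09 → $21,010.
Rounding difference +$10 on remainder applied to Unit PH1.
Totals: Unit 2C $31,470 + $60,730 = $92,200; Unit 2B $31,470 + $32,480 = $63,950; Unit PH1 $31,470 + $91,160 = $122,630; Unit G1 $31,470 + $21,010 = $52,480.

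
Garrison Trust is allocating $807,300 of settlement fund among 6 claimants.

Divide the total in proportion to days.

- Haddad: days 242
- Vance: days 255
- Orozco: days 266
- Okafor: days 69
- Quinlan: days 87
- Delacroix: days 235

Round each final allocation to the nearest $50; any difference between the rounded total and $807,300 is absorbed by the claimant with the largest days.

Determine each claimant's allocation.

Total days = 242 + 255 + 266 + 69 + 87 + 235 = 1,154.
Proportional shares: Haddad 169,295.15; Vance 178,389.51; Orozco 186,084.75; Okafor 48,270.10; Quinlan 60,862.31; Delacroix 164,398.18.
After rounding ($50): Haddad $169,300; Vance $178,400; Orozco $186,100; Okafor $48,250; Quinlan $60,850; Delacroix $164,400. Sum = $807,300.
Rounded total matches; no reconciliation needed.

Haddad: $169,300; Vance: $178,400; Orozco: $186,100; Okafor: $48,250; Quinlan: $60,850; Delacroix: $164,400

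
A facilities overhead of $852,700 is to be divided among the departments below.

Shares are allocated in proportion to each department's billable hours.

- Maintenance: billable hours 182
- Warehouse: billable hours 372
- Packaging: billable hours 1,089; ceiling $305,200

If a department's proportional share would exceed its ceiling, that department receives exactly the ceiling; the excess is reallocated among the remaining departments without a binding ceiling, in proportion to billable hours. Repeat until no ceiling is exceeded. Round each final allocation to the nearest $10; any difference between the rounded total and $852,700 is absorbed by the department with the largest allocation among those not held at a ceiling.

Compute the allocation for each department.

Maintenance: $179,860; Warehouse: $367,640; Packaging: $305,200

Billable hours total: 1,643.
Unconstrained shares: Maintenance 94,456.12; Warehouse 193,064.15; Packaging 565,179.73.
Cap binds for Packaging ($305,200); residual $547,500 reallocated over remaining billable hours 554.
Shares after redistribution: Maintenance 179,864.62 → $179,860; Warehouse 367,635.38 → $367,640.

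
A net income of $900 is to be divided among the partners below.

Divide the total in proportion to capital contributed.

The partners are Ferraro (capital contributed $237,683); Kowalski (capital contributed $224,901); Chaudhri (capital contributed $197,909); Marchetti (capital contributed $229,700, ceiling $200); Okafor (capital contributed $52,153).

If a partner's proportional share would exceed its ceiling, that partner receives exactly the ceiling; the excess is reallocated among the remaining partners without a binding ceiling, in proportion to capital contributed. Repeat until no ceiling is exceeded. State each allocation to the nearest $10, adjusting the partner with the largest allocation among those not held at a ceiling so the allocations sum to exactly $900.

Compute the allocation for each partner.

Total capital contributed = 942,346.
Pro-rata shares before constraints: Ferraro 227.00; Kowalski 214.79; Chaudhri 189.02; Marchetti 219.38; Okafor 49.81.
Capped: Marchetti ($200); balance $700 reallocated over remaining capital contributed 712,646.
Redistributed shares: Ferraro 233.47 → $230; Kowalski 220.91 → $220; Chaudhri 194.40 → $190; Okafor 51.23 → $50.
Rounding difference +$10 applied to Ferraro → $240.

Ferraro: $240; Kowalski: $220; Chaudhri: $190; Marchetti: $200; Okafor: $50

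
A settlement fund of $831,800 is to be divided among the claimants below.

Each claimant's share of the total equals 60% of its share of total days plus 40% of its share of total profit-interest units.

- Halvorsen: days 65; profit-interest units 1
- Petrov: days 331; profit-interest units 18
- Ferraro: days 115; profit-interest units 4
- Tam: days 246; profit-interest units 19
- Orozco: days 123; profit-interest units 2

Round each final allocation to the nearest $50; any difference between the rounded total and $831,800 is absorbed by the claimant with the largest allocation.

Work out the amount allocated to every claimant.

Halvorsen: $44,450; Petrov: $323,800; Ferraro: $95,450; Tam: $283,200; Orozco: $84,900

Totals — days 880, profit-interest units 44.
Combined weights (60% days + 40% profit-interest units): Halvorsen 0.0534; Petrov 0.3893; Ferraro 0.1148; Tam 0.3405; Orozco 0.1020.
Pro-rata amounts: Halvorsen 44,425.68; Petrov 323,834.86; Ferraro 95,467.95; Tam 283,190.09; Orozco 84,881.41.
Rounded to nearest $50: Halvorsen $44,450; Petrov $323,850; Ferraro $95,450; Tam $283,200; Orozco $84,900. Sum = $831,850.
Difference $831,800 − $831,850 = −$50 applied to largest allocation (Petrov): Petrov becomes $323,800.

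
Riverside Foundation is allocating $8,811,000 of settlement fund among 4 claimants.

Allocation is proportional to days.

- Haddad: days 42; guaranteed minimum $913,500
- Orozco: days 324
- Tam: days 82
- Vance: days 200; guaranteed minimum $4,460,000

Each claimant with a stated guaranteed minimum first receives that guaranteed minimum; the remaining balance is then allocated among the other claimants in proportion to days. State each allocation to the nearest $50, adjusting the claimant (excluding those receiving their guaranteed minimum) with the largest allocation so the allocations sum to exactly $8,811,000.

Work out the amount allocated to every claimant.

Haddad: $913,500 | Orozco: $2,743,250 | Tam: $694,250 | Vance: $4,460,000

Guaranteed amounts: Haddad $913,500; Vance $4,460,000. Balance $3,437,500.
Balance split over remaining days 406: Orozco 2,743,226.60 → $2,743,250; Tam 694,273.40 → $694,250.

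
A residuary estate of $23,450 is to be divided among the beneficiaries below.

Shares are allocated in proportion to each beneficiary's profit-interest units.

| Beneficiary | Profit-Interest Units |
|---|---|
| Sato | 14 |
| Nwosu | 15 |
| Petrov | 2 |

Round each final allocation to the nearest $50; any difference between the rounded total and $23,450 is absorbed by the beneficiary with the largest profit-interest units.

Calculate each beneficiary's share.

Sum of profit-interest units: 14 + 15 + 2 = 31.
Proportional shares: Sato 10,590.32; Nwosu 11,346.77; Petrov 1,512.90.
Rounded to nearest $50: Sato $10,600; Nwosu $11,350; Petrov $1,500. Sum = $23,450.
Rounded total matches; no reconciliation needed.

Sato: $10,600 · Nwosu: $11,350 · Petrov: $1,500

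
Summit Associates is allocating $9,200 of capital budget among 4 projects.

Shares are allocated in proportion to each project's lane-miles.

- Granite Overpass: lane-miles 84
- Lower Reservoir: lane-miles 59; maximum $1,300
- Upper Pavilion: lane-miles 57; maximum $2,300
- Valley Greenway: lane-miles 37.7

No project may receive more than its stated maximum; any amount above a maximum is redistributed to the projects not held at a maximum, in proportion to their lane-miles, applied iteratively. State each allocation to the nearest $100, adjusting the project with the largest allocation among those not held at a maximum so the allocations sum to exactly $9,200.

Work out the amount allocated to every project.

Sum of lane-miles: 237.7.
Proportional shares (ignoring caps): Granite Overpass 3,251.16; Lower Reservoir 2,283.55; Upper Pavilion 2,206.14; Valley Greenway 1,459.15.
Cap binds for Lower Reservoir ($1,300); balance $7,900 reallocated over remaining lane-miles 178.7.
Cap binds for Upper Pavilion ($2,300); balance $5,600 reallocated over remaining lane-miles 121.7.
Redistributed shares: Granite Overpass 3,865.24 → $3,900; Valley Greenway 1,734.76 → $1,700.

Granite Overpass: $3,900 · Lower Reservoir: $1,300 · Upper Pavilion: $2,300 · Valley Greenway: $1,700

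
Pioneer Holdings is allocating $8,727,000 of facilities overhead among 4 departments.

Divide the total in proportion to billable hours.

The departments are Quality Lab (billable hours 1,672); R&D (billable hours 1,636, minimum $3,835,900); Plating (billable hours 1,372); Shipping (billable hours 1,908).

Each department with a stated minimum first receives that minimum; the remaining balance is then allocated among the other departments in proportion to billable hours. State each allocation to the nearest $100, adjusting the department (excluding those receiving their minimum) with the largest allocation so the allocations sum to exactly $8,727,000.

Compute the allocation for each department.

Quality Lab: $1,651,400 | R&D: $3,835,900 | Plating: $1,355,100 | Shipping: $1,884,600

Fund the minimums — R&D $3,835,900. Remaining pool $4,891,100.
Remaining pool split over remaining billable hours 4,952: Quality Lab 1,651,437.64 → $1,651,400; Plating 1,355,127.06 → $1,355,100; Shipping 1,884,535.30 → $1,884,500.
Rounding difference +$100 applied to Shipping → $1,884,600.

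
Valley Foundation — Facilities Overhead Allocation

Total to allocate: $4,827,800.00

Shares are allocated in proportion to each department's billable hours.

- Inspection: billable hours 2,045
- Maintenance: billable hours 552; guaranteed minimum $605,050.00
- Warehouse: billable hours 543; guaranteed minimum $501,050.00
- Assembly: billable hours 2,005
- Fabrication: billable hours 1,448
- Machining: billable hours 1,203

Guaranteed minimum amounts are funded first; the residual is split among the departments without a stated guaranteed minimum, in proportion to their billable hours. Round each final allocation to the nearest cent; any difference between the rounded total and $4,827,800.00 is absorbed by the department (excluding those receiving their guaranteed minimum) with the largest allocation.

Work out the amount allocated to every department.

Minimums first: Maintenance $605,050.00; Warehouse $501,050.00. Residual $3,721,700.00.
Residual split over remaining billable hours 6,701: Inspection 1,135,782.1967 → $1,135,782.20; Assembly 1,113,566.4080 → $1,113,566.41; Fabrication 804,211.5505 → $804,211.55; Machining 668,139.8448 → $668,139.84.

Inspection: $1,135,782.20 · Maintenance: $605,050.00 · Warehouse: $501,050.00 · Assembly: $1,113,566.41 · Fabrication: $804,211.55 · Machining: $668,139.84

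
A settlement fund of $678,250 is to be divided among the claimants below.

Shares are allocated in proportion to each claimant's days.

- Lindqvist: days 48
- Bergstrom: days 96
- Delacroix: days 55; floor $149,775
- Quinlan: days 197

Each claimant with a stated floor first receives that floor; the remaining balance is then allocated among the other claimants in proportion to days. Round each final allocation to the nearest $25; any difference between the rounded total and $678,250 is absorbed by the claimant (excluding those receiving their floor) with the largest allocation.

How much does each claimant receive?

Guaranteed amounts: Delacroix $149,775. Residual $528,475.
Residual split over remaining days 341: Lindqvist 74,389.44 → $74,400; Bergstrom 148,778.89 → $148,775; Quinlan 305,306.67 → $305,300.

Lindqvist: $74,400; Bergstrom: $148,775; Delacroix: $149,775; Quinlan: $305,300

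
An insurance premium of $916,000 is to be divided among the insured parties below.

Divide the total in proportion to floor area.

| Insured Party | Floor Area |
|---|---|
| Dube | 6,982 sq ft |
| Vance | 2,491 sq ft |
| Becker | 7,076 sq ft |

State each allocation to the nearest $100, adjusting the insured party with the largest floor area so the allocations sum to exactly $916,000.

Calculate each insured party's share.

Combined floor area = 16,549.
Raw shares: Dube 6,982/16,549 × $916,000 = 386,459.12; Vance 2,491/16,549 × $916,000 = 137,878.78; Becker 7,076/16,549 × $916,000 = 391,662.09.
Rounded to nearest $100: Dube $386,500; Vance $137,900; Becker $391,700. Sum = $916,100.
Difference $916,000 − $916,100 = −$100 applied to largest floor area (Becker): Becker becomes $391,600.

Dube: $386,500 | Vance: $137,900 | Becker: $391,600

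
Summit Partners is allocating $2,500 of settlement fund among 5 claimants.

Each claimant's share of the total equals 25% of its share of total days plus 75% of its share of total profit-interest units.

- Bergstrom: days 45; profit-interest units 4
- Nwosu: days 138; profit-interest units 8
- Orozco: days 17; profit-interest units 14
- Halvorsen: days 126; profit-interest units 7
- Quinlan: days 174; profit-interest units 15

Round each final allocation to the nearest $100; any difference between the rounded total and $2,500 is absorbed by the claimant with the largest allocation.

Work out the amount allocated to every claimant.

Bergstrom: $200; Nwosu: $500; Orozco: $600; Halvorsen: $400; Quinlan: $800

Days total 500; profit-interest units total 48.
Composite weights (25% days + 75% profit-interest units): Bergstrom 0.0850; Nwosu 0.1940; Orozco 0.2273; Halvorsen 0.1724; Quinlan 0.3214.
Proportional shares: Bergstrom 212.50; Nwosu 485.00; Orozco 568.12; Halvorsen 430.94; Quinlan 803.44.
At nearest $100: Bergstrom $200; Nwosu $500; Orozco $600; Halvorsen $400; Quinlan $800. Sum = $2,500.
No rounding difference to absorb.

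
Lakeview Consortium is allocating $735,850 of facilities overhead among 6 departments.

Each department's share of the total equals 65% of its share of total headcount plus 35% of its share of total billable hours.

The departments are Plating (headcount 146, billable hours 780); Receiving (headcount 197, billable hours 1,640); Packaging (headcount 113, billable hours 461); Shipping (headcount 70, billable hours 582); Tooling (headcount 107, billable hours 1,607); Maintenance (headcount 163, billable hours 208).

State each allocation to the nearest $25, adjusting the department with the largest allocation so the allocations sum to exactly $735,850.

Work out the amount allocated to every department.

Totals — headcount 796, billable hours 5,278.
Combined weights (65% headcount + 35% billable hours): Plating 0.1709; Receiving 0.2696; Packaging 0.1228; Shipping 0.0958; Tooling 0.1939; Maintenance 0.1469.
Pro-rata amounts: Plating 125,790.06; Receiving 198,399.99; Packaging 90,394.88; Shipping 70,461.29; Tooling 142,710.28; Maintenance 108,093.51.
After rounding ($25): Plating $125,800; Receiving $198,400; Packaging $90,400; Shipping $70,450; Tooling $142,700; Maintenance $108,100. Sum = $735,850.
No rounding difference to absorb.

Plating: $125,800 | Receiving: $198,400 | Packaging: $90,400 | Shipping: $70,450 | Tooling: $142,700 | Maintenance: $108,100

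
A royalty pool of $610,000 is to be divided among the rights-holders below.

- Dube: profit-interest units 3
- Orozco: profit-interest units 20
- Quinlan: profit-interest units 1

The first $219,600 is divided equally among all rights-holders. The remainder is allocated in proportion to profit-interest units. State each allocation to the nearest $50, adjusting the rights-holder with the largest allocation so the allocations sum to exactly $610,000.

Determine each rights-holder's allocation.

First tranche $219,600 split equally: $73,200 each.
Remainder $390,400 by profit-interest units (total 24): Dube 48,800.00 → $48,800; Orozco 325,333.33 → $325,350; Quinlan 16,266.67 → $16,250.
Totals: Dube $73,200 + $48,800 = $122,000; Orozco $73,200 + $325,350 = $398,550; Quinlan $73,200 + $16,250 = $89,450.

Dube: $122,000; Orozco: $398,550; Quinlan: $89,450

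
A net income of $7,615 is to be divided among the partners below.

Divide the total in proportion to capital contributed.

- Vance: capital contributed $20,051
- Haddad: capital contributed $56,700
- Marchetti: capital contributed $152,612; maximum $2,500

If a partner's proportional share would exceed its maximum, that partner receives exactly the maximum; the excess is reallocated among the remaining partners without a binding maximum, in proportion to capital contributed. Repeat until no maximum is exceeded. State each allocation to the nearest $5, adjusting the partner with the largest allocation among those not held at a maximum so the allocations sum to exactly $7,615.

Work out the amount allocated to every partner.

Vance: $1,335 · Haddad: $3,780 · Marchetti: $2,500

Total capital contributed = 229,363.
Proportional shares (ignoring caps): Vance 665.71; Haddad 1,882.48; Marchetti 5,066.82.
Capped: Marchetti ($2,500); balance $5,115 reallocated over remaining capital contributed 76,751.
Remaining shares: Vance 1,336.28 → $1,335; Haddad 3,778.72 → $3,780.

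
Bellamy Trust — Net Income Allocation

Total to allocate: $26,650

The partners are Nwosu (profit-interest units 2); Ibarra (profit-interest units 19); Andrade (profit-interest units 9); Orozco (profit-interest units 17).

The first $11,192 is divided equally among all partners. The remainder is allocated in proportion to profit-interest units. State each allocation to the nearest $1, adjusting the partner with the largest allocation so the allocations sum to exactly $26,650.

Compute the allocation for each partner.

First tranche $11,192 split equally: $2,798 each.
Remainder $15,458 by profit-interest units (total 47): Nwosu 657.79 → $658; Ibarra 6,248.98 → $6,249; Andrade 2,960.04 → $2,960; Orozco 5,591.19 → $5,591.
Totals: Nwosu $2,798 + $658 = $3,456; Ibarra $2,798 + $6,249 = $9,047; Andrade $2,798 + $2,960 = $5,758; Orozco $2,798 + $5,591 = $8,389.

Nwosu: $3,456 · Ibarra: $9,047 · Andrade: $5,758 · Orozco: $8,389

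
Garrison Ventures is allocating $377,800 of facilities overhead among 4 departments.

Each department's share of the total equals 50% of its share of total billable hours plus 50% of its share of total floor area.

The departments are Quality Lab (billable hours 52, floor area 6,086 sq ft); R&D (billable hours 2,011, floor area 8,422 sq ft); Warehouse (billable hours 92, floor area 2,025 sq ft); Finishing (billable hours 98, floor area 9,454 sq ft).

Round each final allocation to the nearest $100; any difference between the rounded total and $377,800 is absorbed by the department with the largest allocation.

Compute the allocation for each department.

Totals — billable hours 2,253, floor area 25,987.
Blended shares (50% billable hours + 50% floor area): Quality Lab 0.1286; R&D 0.6083; Warehouse 0.0594; Finishing 0.2036.
Proportional shares: Quality Lab 48,599.13; R&D 229,829.49; Warehouse 22,433.39; Finishing 76,938.00.
After rounding ($100): Quality Lab $48,600; R&D $229,800; Warehouse $22,400; Finishing $76,900. Sum = $377,700.
Difference $377,800 − $377,700 = +$100 applied to largest allocation (R&D): R&D becomes $229,900.

Quality Lab: $48,600 · R&D: $229,900 · Warehouse: $22,400 · Finishing: $76,900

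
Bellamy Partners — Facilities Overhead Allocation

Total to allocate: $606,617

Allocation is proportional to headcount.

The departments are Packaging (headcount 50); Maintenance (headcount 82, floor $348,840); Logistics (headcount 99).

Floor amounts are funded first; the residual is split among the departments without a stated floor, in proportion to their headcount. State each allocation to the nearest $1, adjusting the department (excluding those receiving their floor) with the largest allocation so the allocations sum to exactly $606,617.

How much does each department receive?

Packaging: $86,502; Maintenance: $348,840; Logistics: $171,275

Fund the minimums — Maintenance $348,840. Residual $257,777.
Residual split over remaining headcount 149: Packaging 86,502.35 → $86,502; Logistics 171,274.65 → $171,275.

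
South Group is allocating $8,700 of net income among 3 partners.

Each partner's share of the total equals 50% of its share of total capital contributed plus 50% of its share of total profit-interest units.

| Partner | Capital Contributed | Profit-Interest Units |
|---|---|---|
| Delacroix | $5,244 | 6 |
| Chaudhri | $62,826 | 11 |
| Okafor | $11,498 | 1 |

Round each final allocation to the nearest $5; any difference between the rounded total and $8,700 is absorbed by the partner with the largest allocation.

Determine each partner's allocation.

Delacroix: $1,735; Chaudhri: $6,095; Okafor: $870

Totals — capital contributed 79,568, profit-interest units 18.
Blended shares (50% capital contributed + 50% profit-interest units): Delacroix 0.1996; Chaudhri 0.7003; Okafor 0.1000.
Pro-rata amounts: Delacroix 1,736.69; Chaudhri 6,093.04; Okafor 870.26.
After rounding ($5): Delacroix $1,735; Chaudhri $6,095; Okafor $870. Sum = $8,700.
Sum already equals the total — no adjustment.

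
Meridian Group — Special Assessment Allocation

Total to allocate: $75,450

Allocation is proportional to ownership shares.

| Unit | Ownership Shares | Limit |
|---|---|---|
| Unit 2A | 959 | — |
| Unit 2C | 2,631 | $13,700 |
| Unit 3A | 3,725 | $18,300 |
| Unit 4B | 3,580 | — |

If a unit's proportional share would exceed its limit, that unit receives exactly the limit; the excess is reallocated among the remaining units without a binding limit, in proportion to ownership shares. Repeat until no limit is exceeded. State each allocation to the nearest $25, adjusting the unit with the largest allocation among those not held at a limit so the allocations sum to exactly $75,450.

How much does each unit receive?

Unit 2A: $9,175; Unit 2C: $13,700; Unit 3A: $18,300; Unit 4B: $34,275

Total ownership shares = 10,895.
Pro-rata shares before constraints: Unit 2A 6,641.26; Unit 2C 18,220.19; Unit 3A 25,796.35; Unit 4B 24,792.20.
Cap binds for Unit 2C ($13,700), Unit 3A ($18,300); balance $43,450 reallocated over remaining ownership shares 4,539.
Redistributed shares: Unit 2A 9,180.12 → $9,175; Unit 4B 34,269.88 → $34,275.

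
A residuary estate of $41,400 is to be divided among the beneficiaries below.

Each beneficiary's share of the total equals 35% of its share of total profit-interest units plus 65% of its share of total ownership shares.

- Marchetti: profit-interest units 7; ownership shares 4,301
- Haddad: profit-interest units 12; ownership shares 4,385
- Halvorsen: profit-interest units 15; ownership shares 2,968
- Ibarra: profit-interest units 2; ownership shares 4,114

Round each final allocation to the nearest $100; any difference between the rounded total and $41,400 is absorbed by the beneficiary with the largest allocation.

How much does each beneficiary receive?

Marchetti: $10,200 · Haddad: $12,300 · Halvorsen: $11,100 · Ibarra: $7,800

Profit-interest units total 36; ownership shares total 15,768.
Composite weights (35% profit-interest units + 65% ownership shares): Marchetti 0.2454; Haddad 0.2974; Halvorsen 0.2682; Ibarra 0.1890.
Pro-rata amounts: Marchetti 10,157.68; Haddad 12,313.53; Halvorsen 11,102.75; Ibarra 7,826.04.
At nearest $100: Marchetti $10,200; Haddad $12,300; Halvorsen $11,100; Ibarra $7,800. Sum = $41,400.
Sum already equals the total — no adjustment.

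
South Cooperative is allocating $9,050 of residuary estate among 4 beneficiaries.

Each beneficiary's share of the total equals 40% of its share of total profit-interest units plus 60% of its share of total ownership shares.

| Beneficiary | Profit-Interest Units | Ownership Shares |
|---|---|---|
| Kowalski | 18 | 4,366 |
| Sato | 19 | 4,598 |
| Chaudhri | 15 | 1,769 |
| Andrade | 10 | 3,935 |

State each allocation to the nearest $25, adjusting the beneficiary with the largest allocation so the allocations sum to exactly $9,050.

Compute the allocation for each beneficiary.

Totals — profit-interest units 62, ownership shares 14,668.
Combined weights (40% profit-interest units + 60% ownership shares): Kowalski 0.2947; Sato 0.3107; Chaudhri 0.1691; Andrade 0.2255.
Raw shares: Kowalski 2,667.23; Sato 2,811.51; Chaudhri 1,530.68; Andrade 2,040.58.
At nearest $25: Kowalski $2,675; Sato $2,800; Chaudhri $1,525; Andrade $2,050. Sum = $9,050.
No rounding difference to absorb.

Kowalski: $2,675; Sato: $2,800; Chaudhri: $1,525; Andrade: $2,050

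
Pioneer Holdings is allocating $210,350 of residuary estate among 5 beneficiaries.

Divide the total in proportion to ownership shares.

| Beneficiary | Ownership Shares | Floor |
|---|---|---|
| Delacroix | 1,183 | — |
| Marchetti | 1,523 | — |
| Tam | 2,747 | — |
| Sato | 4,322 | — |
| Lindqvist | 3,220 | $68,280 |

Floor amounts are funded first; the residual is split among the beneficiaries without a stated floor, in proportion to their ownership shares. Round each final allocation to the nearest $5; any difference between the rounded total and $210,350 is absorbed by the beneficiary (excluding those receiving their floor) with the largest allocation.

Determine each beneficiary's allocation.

Fund the minimums — Lindqvist $68,280. Remaining pool $142,070.
Remaining pool split over remaining ownership shares 9,775: Delacroix 17,193.74 → $17,195; Marchetti 22,135.31 → $22,135; Tam 39,924.94 → $39,925; Sato 62,816.01 → $62,815.

Delacroix: $17,195; Marchetti: $22,135; Tam: $39,925; Sato: $62,815; Lindqvist: $68,280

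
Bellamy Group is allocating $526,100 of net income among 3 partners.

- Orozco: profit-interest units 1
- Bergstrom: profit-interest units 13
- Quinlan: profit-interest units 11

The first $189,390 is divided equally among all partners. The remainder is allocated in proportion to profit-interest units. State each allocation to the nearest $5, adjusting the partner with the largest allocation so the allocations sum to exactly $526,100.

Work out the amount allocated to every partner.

Orozco: $76,600 | Bergstrom: $238,220 | Quinlan: $211,280

Equal tier: $189,390 ÷ 3 = $63,130 apiece.
Remainder $336,710 by profit-interest units (total 25): Orozco 13,468.40 → $13,470; Bergstrom 175,089.20 → $175,090; Quinlan 148,152.40 → $148,150.
Totals: Orozco $63,130 + $13,470 = $76,600; Bergstrom $63,130 + $175,090 = $238,220; Quinlan $63,130 + $148,150 = $211,280.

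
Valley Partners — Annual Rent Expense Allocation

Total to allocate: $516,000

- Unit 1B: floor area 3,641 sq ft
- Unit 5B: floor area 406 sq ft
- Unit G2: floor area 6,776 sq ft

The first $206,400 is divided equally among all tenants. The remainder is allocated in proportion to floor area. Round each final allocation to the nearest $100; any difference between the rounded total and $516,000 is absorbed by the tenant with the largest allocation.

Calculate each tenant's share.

$206,400 shared equally gives $68,800 per tenant.
Remainder $309,600 by floor area (total 10,823): Unit 1B 104,153.52 → $104,200; Unit 5B 11,613.93 → $11,600; Unit G2 193,832.54 → $193,800.
Totals: Unit 1B $68,800 + $104,200 = $173,000; Unit 5B $68,800 + $11,600 = $80,400; Unit G2 $68,800 + $193,800 = $262,600.

Unit 1B: $173,000; Unit 5B: $80,400; Unit G2: $262,600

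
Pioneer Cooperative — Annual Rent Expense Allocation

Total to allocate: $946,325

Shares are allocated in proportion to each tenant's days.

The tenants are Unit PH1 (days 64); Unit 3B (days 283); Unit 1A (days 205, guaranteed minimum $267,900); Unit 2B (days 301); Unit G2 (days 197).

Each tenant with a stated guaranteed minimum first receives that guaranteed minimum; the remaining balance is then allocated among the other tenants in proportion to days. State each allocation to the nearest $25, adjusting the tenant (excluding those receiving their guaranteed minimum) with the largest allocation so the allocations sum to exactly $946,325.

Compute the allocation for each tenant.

Minimums first: Unit 1A $267,900. Balance $678,425.
Balance split over remaining days 845: Unit PH1 51,383.67 → $51,375; Unit 3B 227,212.16 → $227,200; Unit 2B 241,663.82 → $241,675; Unit G2 158,165.36 → $158,175.

Unit PH1: $51,375 · Unit 3B: $227,200 · Unit 1A: $267,900 · Unit 2B: $241,675 · Unit G2: $158,175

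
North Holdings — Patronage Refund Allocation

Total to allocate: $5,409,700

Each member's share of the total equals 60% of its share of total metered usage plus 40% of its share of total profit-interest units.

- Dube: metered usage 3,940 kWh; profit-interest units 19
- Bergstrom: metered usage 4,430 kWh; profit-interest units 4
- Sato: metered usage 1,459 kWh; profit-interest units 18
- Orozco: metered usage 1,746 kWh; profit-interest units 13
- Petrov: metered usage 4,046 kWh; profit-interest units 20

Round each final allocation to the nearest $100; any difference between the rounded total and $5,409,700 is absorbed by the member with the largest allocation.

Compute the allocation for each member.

Dube: $1,374,300; Bergstrom: $1,037,500; Sato: $829,500; Orozco: $742,900; Petrov: $1,425,500

Metered usage total 15,621; profit-interest units total 74.
Composite weights (60% metered usage + 40% profit-interest units): Dube 0.2540; Bergstrom 0.1918; Sato 0.1533; Orozco 0.1373; Petrov 0.2635.
Unrounded shares: Dube 1,374,266.36; Bergstrom 1,037,457.02; Sato 829,508.49; Orozco 742,934.87; Petrov 1,425,533.27.
Rounded to nearest $100: Dube $1,374,300; Bergstrom $1,037,500; Sato $829,500; Orozco $742,900; Petrov $1,425,500. Sum = $5,409,700.
No rounding difference to absorb.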